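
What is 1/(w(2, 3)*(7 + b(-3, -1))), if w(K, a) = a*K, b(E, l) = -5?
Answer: 1/12 ≈ 0.083333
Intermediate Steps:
w(K, a) = K*a
1/(w(2, 3)*(7 + b(-3, -1))) = 1/((2*3)*(7 - 5)) = 1/(6*2) = 1/12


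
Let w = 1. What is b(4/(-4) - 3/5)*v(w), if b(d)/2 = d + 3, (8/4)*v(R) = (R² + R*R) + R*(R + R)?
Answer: 28/5 ≈ 5.6000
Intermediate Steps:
v(R) = 2*R² (v(R) = ((R² + R*R) + R*(R + R))/2 = ((R² + R²) + R*(2*R))/2 = (2*R² + 2*R²)/2 = (4*R²)/2 = 2*R²)
b(d) = 6 + 2*d (b(d) = 2*(d + 3) = 2*(3 + d) = 6 + 2*d)
b(4/(-4) - 3/5)*v(w) = (6 + 2*(4/(-4) - 3/5))*(2*1²) = (6 + 2*(4*(-¼) - 3*⅕))*(2*1) = (6 + 2*(-1 - ⅗))*2 = (6 + 2*(-8/5))*2 = (6 - 16/5)*2 = (14/5)*2 = 28/5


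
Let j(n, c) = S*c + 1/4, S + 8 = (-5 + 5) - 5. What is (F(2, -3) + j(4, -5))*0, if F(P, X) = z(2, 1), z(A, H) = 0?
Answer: 0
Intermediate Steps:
F(P, X) = 0
S = -13 (S = -8 + ((-5 + 5) - 5) = -8 + (0 - 5) = -8 - 5 = -13)
j(n, c) = 1/4 - 13*c (j(n, c) = -13*c + 1/4 = 1/4 - 13*c)
(F(2, -3) + j(4, -5))*0 = (0 + (1/4 - 13*(-5)))*0 = (0 + (1/4 + 65))*0 = (0 + 261/4)*0 = (261/4)*0 = 0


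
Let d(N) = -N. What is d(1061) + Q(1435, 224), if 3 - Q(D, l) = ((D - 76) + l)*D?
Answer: -2272663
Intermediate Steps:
Q(D, l) = 3 - D*(-76 + D + l) (Q(D, l) = 3 - ((D - 76) + l)*D = 3 - ((-76 + D) + l)*D = 3 - (-76 + D + l)*D = 3 - D*(-76 + D + l))
d(1061) + Q(1435, 224) = -1*1061 + (3 - 1*1435**2 + 76*1435 - 1*1435*224) = -1061 + (3 - 1*2059225 + 109060 - 321440) = -1061 + (3 - 2059225 + 109060 - 321440) = -1061 - 2271602 = -2272663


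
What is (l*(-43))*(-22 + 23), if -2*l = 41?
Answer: 1763/2 ≈ 881.50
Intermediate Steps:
l = -41/2 (l = -½*41 = -41/2 ≈ -20.500)
(l*(-43))*(-22 + 23) = (-41/2*(-43))*(-22 + 23) = (1763/2)*1 = 1763/2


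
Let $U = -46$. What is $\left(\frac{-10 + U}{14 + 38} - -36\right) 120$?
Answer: $\frac{54480}{13} \approx 4190.8$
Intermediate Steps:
$\left(\frac{-10 + U}{14 + 38} - -36\right) 120 = \left(\frac{-10 - 46}{14 + 38} - -36\right) 120 = \left(- \frac{56}{52} + 36\right) 120 = \left(\left(-56\right) \frac{1}{52} + 36\right) 120 = \left(- \frac{14}{13} + 36\right) 120 = \frac{454}{13} \cdot 120 = \frac{54480}{13}$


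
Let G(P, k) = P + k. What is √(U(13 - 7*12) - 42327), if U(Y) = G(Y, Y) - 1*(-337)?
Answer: 2*I*√10533 ≈ 205.26*I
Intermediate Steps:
U(Y) = 337 + 2*Y (U(Y) = (Y + Y) - 1*(-337) = 2*Y + 337 = 337 + 2*Y)
√(U(13 - 7*12) - 42327) = √((337 + 2*(13 - 7*12)) - 42327) = √((337 + 2*(13 - 84)) - 42327) = √((337 + 2*(-71)) - 42327) = √((337 - 142) - 42327) = √(195 - 42327) = √(-42132) = 2*I*√10533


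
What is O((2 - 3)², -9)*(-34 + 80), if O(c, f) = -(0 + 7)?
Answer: -322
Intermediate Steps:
O(c, f) = -7 (O(c, f) = -1*7 = -7)
O((2 - 3)², -9)*(-34 + 80) = -7*(-34 + 80) = -7*46 = -322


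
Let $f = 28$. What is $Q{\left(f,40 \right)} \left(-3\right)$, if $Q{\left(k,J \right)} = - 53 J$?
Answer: $6360$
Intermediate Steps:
$Q{\left(f,40 \right)} \left(-3\right) = \left(-53\right) 40 \left(-3\right) = \left(-2120\right) \left(-3\right) = 6360$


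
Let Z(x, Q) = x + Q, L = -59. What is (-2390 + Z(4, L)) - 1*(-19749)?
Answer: 17304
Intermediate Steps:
Z(x, Q) = Q + x
(-2390 + Z(4, L)) - 1*(-19749) = (-2390 + (-59 + 4)) - 1*(-19749) = (-2390 - 55) + 19749 = -2445 + 19749 = 17304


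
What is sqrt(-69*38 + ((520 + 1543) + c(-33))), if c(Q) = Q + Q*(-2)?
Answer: I*sqrt(526) ≈ 22.935*I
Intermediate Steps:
c(Q) = -Q (c(Q) = Q - 2*Q = -Q)
sqrt(-69*38 + ((520 + 1543) + c(-33))) = sqrt(-69*38 + ((520 + 1543) - 1*(-33))) = sqrt(-2622 + (2063 + 33)) = sqrt(-2622 + 2096) = sqrt(-526) = I*sqrt(526)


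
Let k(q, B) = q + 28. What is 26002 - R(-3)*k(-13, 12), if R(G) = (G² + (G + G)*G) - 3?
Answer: 25642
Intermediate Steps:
k(q, B) = 28 + q
R(G) = -3 + 3*G² (R(G) = (G² + (2*G)*G) - 3 = (G² + 2*G²) - 3 = 3*G² - 3 = -3 + 3*G²)
26002 - R(-3)*k(-13, 12) = 26002 - (-3 + 3*(-3)²)*(28 - 13) = 26002 - (-3 + 3*9)*15 = 26002 - (-3 + 27)*15 = 26002 - 24*15 = 26002 - 1*360 = 26002 - 360 = 25642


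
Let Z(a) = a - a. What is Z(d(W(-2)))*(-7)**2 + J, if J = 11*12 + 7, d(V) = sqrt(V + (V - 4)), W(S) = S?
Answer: 139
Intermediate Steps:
d(V) = sqrt(-4 + 2*V) (d(V) = sqrt(V + (-4 + V)) = sqrt(-4 + 2*V))
J = 139 (J = 132 + 7 = 139)
Z(a) = 0
Z(d(W(-2)))*(-7)**2 + J = 0*(-7)**2 + 139 = 0*49 + 139 = 0 + 139 = 139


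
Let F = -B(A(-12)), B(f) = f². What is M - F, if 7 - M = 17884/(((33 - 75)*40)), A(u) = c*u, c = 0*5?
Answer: 7411/420 ≈ 17.645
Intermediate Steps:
c = 0
A(u) = 0 (A(u) = 0*u = 0)
F = 0 (F = -1*0² = -1*0 = 0)
M = 7411/420 (M = 7 - 17884/((33 - 75)*40) = 7 - 17884/((-42*40)) = 7 - 17884/(-1680) = 7 - 17884*(-1)/1680 = 7 - 1*(-4471/420) = 7 + 4471/420 = 7411/420 ≈ 17.645)
M - F = 7411/420 - 1*0 = 7411/420 + 0 = 7411/420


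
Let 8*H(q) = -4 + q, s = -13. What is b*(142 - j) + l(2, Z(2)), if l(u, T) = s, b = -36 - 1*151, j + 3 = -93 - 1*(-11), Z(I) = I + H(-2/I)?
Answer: -42462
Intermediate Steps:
H(q) = -½ + q/8 (H(q) = (-4 + q)/8 = -½ + q/8)
Z(I) = -½ + I - 1/(4*I) (Z(I) = I + (-½ + (-2/I)/8) = I + (-½ - 1/(4*I)) = -½ + I - 1/(4*I))
j = -85 (j = -3 + (-93 - 1*(-11)) = -3 + (-93 + 11) = -3 - 82 = -85)
b = -187 (b = -36 - 151 = -187)
l(u, T) = -13
b*(142 - j) + l(2, Z(2)) = -187*(142 - 1*(-85)) - 13 = -187*(142 + 85) - 13 = -187*227 - 13 = -42449 - 13 = -42462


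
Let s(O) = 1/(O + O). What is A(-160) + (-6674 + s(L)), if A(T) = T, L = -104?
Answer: -1421473/208 ≈ -6834.0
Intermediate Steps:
s(O) = 1/(2*O)
A(-160) + (-6674 + s(L)) = -160 + (-6674 + (½)/(-104)) = -160 + (-6674 + (½)*(-1/104)) = -160 + (-6674 - 1/208) = -160 - 1388193/208 = -1421473/208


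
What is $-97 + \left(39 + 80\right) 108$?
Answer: $12755$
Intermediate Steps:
$-97 + \left(39 + 80\right) 108 = -97 + 119 \cdot 108 = -97 + 12852 = 12755$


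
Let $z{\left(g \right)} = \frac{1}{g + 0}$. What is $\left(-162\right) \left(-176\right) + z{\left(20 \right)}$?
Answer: $\frac{570241}{20} \approx 28512.0$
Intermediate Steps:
$z{\left(g \right)} = \frac{1}{g}$
$\left(-162\right) \left(-176\right) + z{\left(20 \right)} = \left(-162\right) \left(-176\right) + \frac{1}{20} = 28512 + \frac{1}{20} = \frac{570241}{20}$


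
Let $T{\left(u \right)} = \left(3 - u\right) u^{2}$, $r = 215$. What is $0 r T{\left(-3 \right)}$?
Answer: $0$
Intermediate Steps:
$T{\left(u \right)} = u^{2} \left(3 - u\right)$
$0 r T{\left(-3 \right)} = 0 \cdot 215 \left(-3\right)^{2} \left(3 - -3\right) = 0 \cdot 9 \left(3 + 3\right) = 0 \cdot 9 \cdot 6 = 0 \cdot 54 = 0$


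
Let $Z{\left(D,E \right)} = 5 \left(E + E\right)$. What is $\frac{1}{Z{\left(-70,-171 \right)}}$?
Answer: $- \frac{1}{1710} \approx -0.0005848$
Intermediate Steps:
$Z{\left(D,E \right)} = 10 E$ ($Z{\left(D,E \right)} = 5 \cdot 2 E = 10 E$)
$\frac{1}{Z{\left(-70,-171 \right)}} = \frac{1}{10 \left(-171\right)} = \frac{1}{-1710} = - \frac{1}{1710}$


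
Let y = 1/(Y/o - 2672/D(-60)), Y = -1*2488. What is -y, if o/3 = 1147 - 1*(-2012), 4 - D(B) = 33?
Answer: -274833/25250392 ≈ -0.010884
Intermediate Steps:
Y = -2488
D(B) = -29 (D(B) = 4 - 1*33 = 4 - 33 = -29)
o = 9477 (o = 3*(1147 - 1*(-2012)) = 3*(1147 + 2012) = 3*3159 = 9477)
y = 274833/25250392 (y = 1/(-2488/9477 - 2672/(-29)) = 1/(-2488*1/9477 - 2672*(-1/29)) = 1/(-2488/9477 + 2672/29) = 1/(25250392/274833) = 274833/25250392 ≈ 0.010884)
-y = -1*274833/25250392 = -274833/25250392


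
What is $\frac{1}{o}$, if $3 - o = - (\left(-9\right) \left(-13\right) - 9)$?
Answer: $\frac{1}{111} \approx 0.009009$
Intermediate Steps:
$o = 111$ ($o = 3 - - (\left(-9\right) \left(-13\right) - 9) = 3 - - (117 - 9) = 3 - \left(-1\right) 108 = 3 - -108 = 3 + 108 = 111$)
$\frac{1}{o} = \frac{1}{111}$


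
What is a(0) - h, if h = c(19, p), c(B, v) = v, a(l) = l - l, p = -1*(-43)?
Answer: -43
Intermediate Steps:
p = 43
a(l) = 0
h = 43
a(0) - h = 0 - 1*43 = 0 - 43 = -43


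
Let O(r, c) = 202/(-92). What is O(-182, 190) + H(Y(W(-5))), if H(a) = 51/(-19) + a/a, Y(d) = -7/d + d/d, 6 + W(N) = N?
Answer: -3391/874 ≈ -3.8799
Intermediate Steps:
W(N) = -6 + N
O(r, c) = -101/46 (O(r, c) = 202*(-1/92) = -101/46)
Y(d) = 1 - 7/d (Y(d) = -7/d + 1 = 1 - 7/d)
H(a) = -32/19 (H(a) = 51*(-1/19) + 1 = -51/19 + 1 = -32/19)
O(-182, 190) + H(Y(W(-5))) = -101/46 - 32/19 = -3391/874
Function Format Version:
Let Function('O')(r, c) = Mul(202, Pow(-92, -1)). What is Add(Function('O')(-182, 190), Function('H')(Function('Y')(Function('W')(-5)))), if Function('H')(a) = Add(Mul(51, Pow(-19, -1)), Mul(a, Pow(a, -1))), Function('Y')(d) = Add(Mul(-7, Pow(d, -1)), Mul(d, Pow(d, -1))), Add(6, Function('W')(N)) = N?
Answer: Rational(-3391, 874) ≈ -3.8799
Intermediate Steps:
Function('W')(N) = Add(-6, N)
Function('O')(r, c) = Rational(-101, 46) (Function('O')(r, c) = Mul(202, Rational(-1, 92)) = Rational(-101, 46))
Function('Y')(d) = Add(1, Mul(-7, Pow(d, -1))) (Function('Y')(d) = Add(Mul(-7, Pow(d, -1)), 1) = Add(1, Mul(-7, Pow(d, -1))))
Function('H')(a) = Rational(-32, 19) (Function('H')(a) = Add(Mul(51, Rational(-1, 19)), 1) = Add(Rational(-51, 19), 1) = Rational(-32, 19))
Add(Function('O')(-182, 190), Function('H')(Function('Y')(Function('W')(-5)))) = Add(Rational(-101, 46), Rational(-32, 19)) = Rational(-3391, 874)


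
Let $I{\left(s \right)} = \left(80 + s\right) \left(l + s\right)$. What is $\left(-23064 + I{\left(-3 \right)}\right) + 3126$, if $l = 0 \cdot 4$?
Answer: $-20169$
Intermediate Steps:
$l = 0$
$I{\left(s \right)} = s \left(80 + s\right)$ ($I{\left(s \right)} = \left(80 + s\right) \left(0 + s\right) = \left(80 + s\right) s = s \left(80 + s\right)$)
$\left(-23064 + I{\left(-3 \right)}\right) + 3126 = \left(-23064 - 3 \left(80 - 3\right)\right) + 3126 = \left(-23064 - 231\right) + 3126 = -23295 + 3126 = -20169$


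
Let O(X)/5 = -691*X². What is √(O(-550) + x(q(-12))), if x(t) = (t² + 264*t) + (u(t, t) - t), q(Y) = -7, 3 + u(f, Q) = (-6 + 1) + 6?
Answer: 29*I*√1242734 ≈ 32329.0*I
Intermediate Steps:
u(f, Q) = -2 (u(f, Q) = -3 + ((-6 + 1) + 6) = -3 + (-5 + 6) = -3 + 1 = -2)
O(X) = -3455*X² (O(X) = 5*(-691*X²) = -3455*X²)
x(t) = -2 + t² + 263*t (x(t) = (t² + 264*t) + (-2 - t) = -2 + t² + 263*t)
√(O(-550) + x(q(-12))) = √(-3455*(-550)² + (-2 + (-7)² + 263*(-7))) = √(-3455*302500 + (-2 + 49 - 1841)) = √(-1045137500 - 1794) = √(-1045139294) = 29*I*√1242734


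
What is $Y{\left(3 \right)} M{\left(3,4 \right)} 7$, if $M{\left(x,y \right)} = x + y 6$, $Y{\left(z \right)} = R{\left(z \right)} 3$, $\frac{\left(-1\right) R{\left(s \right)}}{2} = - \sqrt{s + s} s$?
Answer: $3402 \sqrt{6} \approx 8333.2$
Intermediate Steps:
$R{\left(s \right)} = 2 \sqrt{2} s^{\frac{3}{2}}$ ($R{\left(s \right)} = - 2 - \sqrt{s + s} s = - 2 - \sqrt{2 s} s = - 2 - \sqrt{2} \sqrt{s} s = - 2 \left(- \sqrt{2} s^{\frac{3}{2}}\right) = 2 \sqrt{2} s^{\frac{3}{2}}$)
$Y{\left(z \right)} = 6 \sqrt{2} z^{\frac{3}{2}}$ ($Y{\left(z \right)} = 2 \sqrt{2} z^{\frac{3}{2}} \cdot 3 = 6 \sqrt{2} z^{\frac{3}{2}}$)
$M{\left(x,y \right)} = x + 6 y$
$Y{\left(3 \right)} M{\left(3,4 \right)} 7 = 6 \sqrt{2} \cdot 3^{\frac{3}{2}} \left(3 + 6 \cdot 4\right) 7 = 6 \sqrt{2} \cdot 3 \sqrt{3} \left(3 + 24\right) 7 = 18 \sqrt{6} \cdot 27 \cdot 7 = 486 \sqrt{6} \cdot 7 = 3402 \sqrt{6}$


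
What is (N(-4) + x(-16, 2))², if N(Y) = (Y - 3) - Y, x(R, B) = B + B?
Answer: 1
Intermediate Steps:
x(R, B) = 2*B
N(Y) = -3 (N(Y) = (-3 + Y) - Y = -3)
(N(-4) + x(-16, 2))² = (-3 + 2*2)² = (-3 + 4)² = 1² = 1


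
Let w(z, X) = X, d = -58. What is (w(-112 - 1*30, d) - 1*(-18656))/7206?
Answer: 9299/3603 ≈ 2.5809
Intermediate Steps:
(w(-112 - 1*30, d) - 1*(-18656))/7206 = (-58 - 1*(-18656))/7206 = (-58 + 18656)*(1/7206) = 18598*(1/7206) = 9299/3603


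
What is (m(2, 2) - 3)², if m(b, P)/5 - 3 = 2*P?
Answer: 1024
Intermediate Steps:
m(b, P) = 15 + 10*P (m(b, P) = 15 + 5*(2*P) = 15 + 10*P)
(m(2, 2) - 3)² = ((15 + 10*2) - 3)² = ((15 + 20) - 3)² = (35 - 3)² = 32² = 1024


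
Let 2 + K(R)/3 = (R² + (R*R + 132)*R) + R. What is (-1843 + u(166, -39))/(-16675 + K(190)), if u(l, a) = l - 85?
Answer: -1762/20744429 ≈ -8.4938e-5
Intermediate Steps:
u(l, a) = -85 + l
K(R) = -6 + 3*R + 3*R² + 3*R*(132 + R²) (K(R) = -6 + 3*((R² + (R*R + 132)*R) + R) = -6 + 3*((R² + (R² + 132)*R) + R) = -6 + 3*((R² + (132 + R²)*R) + R) = -6 + 3*((R² + R*(132 + R²)) + R) = -6 + 3*(R + R² + R*(132 + R²)) = -6 + (3*R + 3*R² + 3*R*(132 + R²)) = -6 + 3*R + 3*R² + 3*R*(132 + R²))
(-1843 + u(166, -39))/(-16675 + K(190)) = (-1843 + (-85 + 166))/(-16675 + (-6 + 3*190² + 3*190³ + 399*190)) = (-1843 + 81)/(-16675 + (-6 + 3*36100 + 3*6859000 + 75810)) = -1762/(-16675 + (-6 + 108300 + 20577000 + 75810)) = -1762/(-16675 + 20761104) = -1762/20744429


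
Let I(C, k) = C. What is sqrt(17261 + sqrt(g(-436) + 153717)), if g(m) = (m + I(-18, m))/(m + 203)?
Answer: sqrt(937082429 + 233*sqrt(8345247995))/233 ≈ 132.86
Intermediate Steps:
g(m) = (-18 + m)/(203 + m) (g(m) = (m - 18)/(m + 203) = (-18 + m)/(203 + m))
sqrt(17261 + sqrt(g(-436) + 153717)) = sqrt(17261 + sqrt((-18 - 436)/(203 - 436) + 153717)) = sqrt(17261 + sqrt(-454/(-233) + 153717)) = sqrt(17261 + sqrt(-1/233*(-454) + 153717)) = sqrt(17261 + sqrt(454/233 + 153717)) = sqrt(17261 + sqrt(35816515/233)) = sqrt(17261 + sqrt(8345247995)/233)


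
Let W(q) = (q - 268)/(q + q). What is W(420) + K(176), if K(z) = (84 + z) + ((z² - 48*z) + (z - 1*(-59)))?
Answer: 2417434/105 ≈ 23023.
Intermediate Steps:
W(q) = (-268 + q)/(2*q) (W(q) = (-268 + q)/((2*q)) = (-268 + q)*(1/(2*q)) = (-268 + q)/(2*q))
K(z) = 143 + z² - 46*z (K(z) = (84 + z) + ((z² - 48*z) + (z + 59)) = (84 + z) + ((z² - 48*z) + (59 + z)) = (84 + z) + (59 + z² - 47*z) = 143 + z² - 46*z)
W(420) + K(176) = (½)*(-268 + 420)/420 + (143 + 176² - 46*176) = (½)*(1/420)*152 + (143 + 30976 - 8096) = 19/105 + 23023 = 2417434/105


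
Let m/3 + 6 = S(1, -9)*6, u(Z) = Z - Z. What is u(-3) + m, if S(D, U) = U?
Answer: -180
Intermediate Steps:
u(Z) = 0
m = -180 (m = -18 + 3*(-9*6) = -18 + 3*(-54) = -18 - 162 = -180)
u(-3) + m = 0 - 180 = -180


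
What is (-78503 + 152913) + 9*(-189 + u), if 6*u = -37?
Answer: 145307/2 ≈ 72654.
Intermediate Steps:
u = -37/6 (u = (1/6)*(-37) = -37/6 ≈ -6.1667)
(-78503 + 152913) + 9*(-189 + u) = (-78503 + 152913) + 9*(-189 - 37/6) = 74410 + 9*(-1171/6) = 74410 - 3513/2 = 145307/2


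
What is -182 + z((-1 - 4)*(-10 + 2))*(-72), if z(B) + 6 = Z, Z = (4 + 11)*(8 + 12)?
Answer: -21350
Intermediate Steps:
Z = 300 (Z = 15*20 = 300)
z(B) = 294 (z(B) = -6 + 300 = 294)
-182 + z((-1 - 4)*(-10 + 2))*(-72) = -182 + 294*(-72) = -182 - 21168 = -21350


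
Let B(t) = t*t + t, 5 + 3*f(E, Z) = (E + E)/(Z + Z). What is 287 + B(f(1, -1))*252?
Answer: 791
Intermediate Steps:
f(E, Z) = -5/3 + E/(3*Z) (f(E, Z) = -5/3 + ((E + E)/(Z + Z))/3 = -5/3 + ((2*E)/((2*Z)))/3 = -5/3 + ((2*E)*(1/(2*Z)))/3 = -5/3 + (E/Z)/3 = -5/3 + E/(3*Z))
B(t) = t + t² (B(t) = t² + t = t + t²)
287 + B(f(1, -1))*252 = 287 + (((⅓)*(1 - 5*(-1))/(-1))*(1 + (⅓)*(1 - 5*(-1))/(-1)))*252 = 287 + (((⅓)*(-1)*(1 + 5))*(1 + (⅓)*(-1)*(1 + 5)))*252 = 287 + (((⅓)*(-1)*6)*(1 + (⅓)*(-1)*6))*252 = 287 - 2*(1 - 2)*252 = 287 - 2*(-1)*252 = 287 + 2*252 = 287 + 504 = 791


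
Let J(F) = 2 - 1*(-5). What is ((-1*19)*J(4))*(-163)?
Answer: 21679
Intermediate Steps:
J(F) = 7 (J(F) = 2 + 5 = 7)
((-1*19)*J(4))*(-163) = (-1*19*7)*(-163) = -19*7*(-163) = -133*(-163) = 21679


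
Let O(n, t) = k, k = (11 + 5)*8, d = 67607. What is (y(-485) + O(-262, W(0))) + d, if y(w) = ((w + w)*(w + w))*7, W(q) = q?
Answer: 6654035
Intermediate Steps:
k = 128 (k = 16*8 = 128)
O(n, t) = 128
y(w) = 28*w**2 (y(w) = ((2*w)*(2*w))*7 = (4*w**2)*7 = 28*w**2)
(y(-485) + O(-262, W(0))) + d = (28*(-485)**2 + 128) + 67607 = (28*235225 + 128) + 67607 = (6586300 + 128) + 67607 = 6586428 + 67607 = 6654035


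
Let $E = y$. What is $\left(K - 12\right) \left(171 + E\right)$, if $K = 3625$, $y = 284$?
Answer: $1643915$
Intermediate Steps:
$E = 284$
$\left(K - 12\right) \left(171 + E\right) = \left(3625 - 12\right) \left(171 + 284\right) = 3613 \cdot 455 = 1643915$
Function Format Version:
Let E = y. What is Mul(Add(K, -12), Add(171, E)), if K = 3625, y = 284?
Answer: 1643915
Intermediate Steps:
E = 284
Mul(Add(K, -12), Add(171, E)) = Mul(Add(3625, -12), Add(171, 284)) = Mul(3613, 455) = 1643915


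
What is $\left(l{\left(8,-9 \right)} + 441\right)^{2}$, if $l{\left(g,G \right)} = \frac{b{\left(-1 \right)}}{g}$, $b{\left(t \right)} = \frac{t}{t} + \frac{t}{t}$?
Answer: $\frac{3115225}{16} \approx 1.947 \cdot 10^{5}$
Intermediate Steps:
$b{\left(t \right)} = 2$ ($b{\left(t \right)} = 1 + 1 = 2$)
$l{\left(g,G \right)} = \frac{2}{g}$
$\left(l{\left(8,-9 \right)} + 441\right)^{2} = \left(\frac{2}{8} + 441\right)^{2} = \left(2 \cdot \frac{1}{8} + 441\right)^{2} = \left(\frac{1}{4} + 441\right)^{2} = \left(\frac{1765}{4}\right)^{2} = \frac{3115225}{16}$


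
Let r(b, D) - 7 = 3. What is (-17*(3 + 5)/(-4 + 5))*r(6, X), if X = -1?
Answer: -1360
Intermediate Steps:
r(b, D) = 10 (r(b, D) = 7 + 3 = 10)
(-17*(3 + 5)/(-4 + 5))*r(6, X) = -17*(3 + 5)/(-4 + 5)*10 = -136/1*10 = -136*10 = -1360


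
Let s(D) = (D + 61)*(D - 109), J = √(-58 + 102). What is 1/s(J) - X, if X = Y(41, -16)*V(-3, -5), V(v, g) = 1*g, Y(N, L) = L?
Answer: -3481978525/43524649 + 96*√11/43524649 ≈ -80.000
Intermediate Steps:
J = 2*√11 (J = √44 = 2*√11 ≈ 6.6332)
s(D) = (-109 + D)*(61 + D) (s(D) = (61 + D)*(-109 + D) = (-109 + D)*(61 + D))
V(v, g) = g
X = 80 (X = -16*(-5) = 80)
1/s(J) - X = 1/(-6649 + (2*√11)² - 96*√11) - 1*80 = 1/(-6649 + 44 - 96*√11) - 80 = 1/(-6605 - 96*√11) - 80 = -80 + 1/(-6605 - 96*√11)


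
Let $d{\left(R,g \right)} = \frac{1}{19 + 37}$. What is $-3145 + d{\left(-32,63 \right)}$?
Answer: $- \frac{176119}{56} \approx -3145.0$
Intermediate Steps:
$d{\left(R,g \right)} = \frac{1}{56}$
$-3145 + d{\left(-32,63 \right)} = -3145 + \frac{1}{56} = - \frac{176119}{56}$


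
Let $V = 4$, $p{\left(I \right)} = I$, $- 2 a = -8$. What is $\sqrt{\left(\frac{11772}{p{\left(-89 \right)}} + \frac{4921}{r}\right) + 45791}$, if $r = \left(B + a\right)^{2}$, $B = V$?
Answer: $\frac{\sqrt{23185398633}}{712} \approx 213.86$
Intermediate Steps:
$a = 4$ ($a = \left(- \frac{1}{2}\right) \left(-8\right) = 4$)
$B = 4$
$r = 64$ ($r = \left(4 + 4\right)^{2} = 8^{2} = 64$)
$\sqrt{\left(\frac{11772}{p{\left(-89 \right)}} + \frac{4921}{r}\right) + 45791} = \sqrt{\left(\frac{11772}{-89} + \frac{4921}{64}\right) + 45791} = \sqrt{\left(11772 \left(- \frac{1}{89}\right) + 4921 \cdot \frac{1}{64}\right) + 45791} = \sqrt{\left(- \frac{11772}{89} + \frac{4921}{64}\right) + 45791} = \sqrt{- \frac{315439}{5696} + 45791} = \sqrt{\frac{260510097}{5696}} = \frac{\sqrt{23185398633}}{712}$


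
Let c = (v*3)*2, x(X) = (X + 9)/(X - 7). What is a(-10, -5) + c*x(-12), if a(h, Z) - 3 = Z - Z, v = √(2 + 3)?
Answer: 3 + 18*√5/19 ≈ 5.1184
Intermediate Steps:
v = √5 ≈ 2.2361
x(X) = (9 + X)/(-7 + X)
a(h, Z) = 3 (a(h, Z) = 3 + (Z - Z) = 3 + 0 = 3)
c = 6*√5 (c = (√5*3)*2 = (3*√5)*2 = 6*√5 ≈ 13.416)
a(-10, -5) + c*x(-12) = 3 + (6*√5)*((9 - 12)/(-7 - 12)) = 3 + (6*√5)*(-3/(-19)) = 3 + (6*√5)*(-1/19*(-3)) = 3 + (6*√5)*(3/19) = 3 + 18*√5/19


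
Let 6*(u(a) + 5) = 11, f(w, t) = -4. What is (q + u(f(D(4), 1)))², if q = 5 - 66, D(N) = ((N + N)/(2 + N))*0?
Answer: 148225/36 ≈ 4117.4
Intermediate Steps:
D(N) = 0 (D(N) = ((2*N)/(2 + N))*0 = (2*N/(2 + N))*0 = 0)
q = -61
u(a) = -19/6 (u(a) = -5 + (⅙)*11 = -5 + 11/6 = -19/6)
(q + u(f(D(4), 1)))² = (-61 - 19/6)² = (-385/6)² = 148225/36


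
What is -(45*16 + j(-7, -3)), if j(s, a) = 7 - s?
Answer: -734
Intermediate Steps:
-(45*16 + j(-7, -3)) = -(45*16 + (7 - 1*(-7))) = -(720 + (7 + 7)) = -(720 + 14) = -1*734 = -734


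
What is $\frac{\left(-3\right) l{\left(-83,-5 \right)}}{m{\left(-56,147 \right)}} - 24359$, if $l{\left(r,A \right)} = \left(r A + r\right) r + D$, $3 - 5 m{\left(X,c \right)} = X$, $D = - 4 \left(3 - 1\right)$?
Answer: $- \frac{1023721}{59} \approx -17351.0$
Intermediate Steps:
$D = -8$ ($D = \left(-4\right) 2 = -8$)
$m{\left(X,c \right)} = \frac{3}{5} - \frac{X}{5}$
$l{\left(r,A \right)} = -8 + r \left(r + A r\right)$ ($l{\left(r,A \right)} = \left(r A + r\right) r - 8 = \left(A r + r\right) r - 8 = \left(r + A r\right) r - 8 = r \left(r + A r\right) - 8 = -8 + r \left(r + A r\right)$)
$\frac{\left(-3\right) l{\left(-83,-5 \right)}}{m{\left(-56,147 \right)}} - 24359 = \frac{\left(-3\right) \left(-8 + \left(-83\right)^{2} - 5 \left(-83\right)^{2}\right)}{\frac{3}{5} - - \frac{56}{5}} - 24359 = \frac{\left(-3\right) \left(-8 + 6889 - 34445\right)}{\frac{3}{5} + \frac{56}{5}} - 24359 = \frac{\left(-3\right) \left(-8 + 6889 - 34445\right)}{\frac{59}{5}} - 24359 = \left(-3\right) \left(-27564\right) \frac{5}{59} - 24359 = 82692 \cdot \frac{5}{59} - 24359 = \frac{413460}{59} - 24359 = - \frac{1023721}{59}$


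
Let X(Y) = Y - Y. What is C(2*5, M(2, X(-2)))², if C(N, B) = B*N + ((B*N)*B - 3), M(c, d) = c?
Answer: 3249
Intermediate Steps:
X(Y) = 0
C(N, B) = -3 + B*N + N*B² (C(N, B) = B*N + (N*B² - 3) = B*N + (-3 + N*B²) = -3 + B*N + N*B²)
C(2*5, M(2, X(-2)))² = (-3 + 2*(2*5) + (2*5)*2²)² = (-3 + 2*10 + 10*4)² = (-3 + 20 + 40)² = 57² = 3249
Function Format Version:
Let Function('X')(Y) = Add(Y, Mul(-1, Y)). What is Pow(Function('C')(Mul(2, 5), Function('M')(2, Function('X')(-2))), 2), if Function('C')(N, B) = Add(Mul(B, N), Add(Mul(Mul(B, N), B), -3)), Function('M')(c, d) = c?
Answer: 3249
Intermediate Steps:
Function('X')(Y) = 0
Function('C')(N, B) = Add(-3, Mul(B, N), Mul(N, Pow(B, 2))) (Function('C')(N, B) = Add(Mul(B, N), Add(Mul(N, Pow(B, 2)), -3)) = Add(Mul(B, N), Add(-3, Mul(N, Pow(B, 2)))) = Add(-3, Mul(B, N), Mul(N, Pow(B, 2))))
Pow(Function('C')(Mul(2, 5), Function('M')(2, Function('X')(-2))), 2) = Pow(Add(-3, Mul(2, Mul(2, 5)), Mul(Mul(2, 5), Pow(2, 2))), 2) = Pow(Add(-3, Mul(2, 10), Mul(10, 4)), 2) = Pow(Add(-3, 20, 40), 2) = Pow(57, 2) = 3249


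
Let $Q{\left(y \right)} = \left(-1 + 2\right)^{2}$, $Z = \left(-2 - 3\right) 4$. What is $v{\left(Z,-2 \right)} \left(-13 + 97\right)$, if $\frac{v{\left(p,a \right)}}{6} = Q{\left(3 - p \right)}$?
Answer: $504$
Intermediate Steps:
$Z = -20$ ($Z = \left(-5\right) 4 = -20$)
$Q{\left(y \right)} = 1$ ($Q{\left(y \right)} = 1^{2} = 1$)
$v{\left(p,a \right)} = 6$ ($v{\left(p,a \right)} = 6 \cdot 1 = 6$)
$v{\left(Z,-2 \right)} \left(-13 + 97\right) = 6 \left(-13 + 97\right) = 6 \cdot 84 = 504$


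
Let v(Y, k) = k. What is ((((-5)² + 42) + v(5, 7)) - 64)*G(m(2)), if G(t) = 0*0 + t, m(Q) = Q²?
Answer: 40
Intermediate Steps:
G(t) = t (G(t) = 0 + t = t)
((((-5)² + 42) + v(5, 7)) - 64)*G(m(2)) = ((((-5)² + 42) + 7) - 64)*2² = (((25 + 42) + 7) - 64)*4 = ((67 + 7) - 64)*4 = (74 - 64)*4 = 10*4 = 40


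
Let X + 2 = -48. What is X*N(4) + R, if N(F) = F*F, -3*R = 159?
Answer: -853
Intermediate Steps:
R = -53 (R = -⅓*159 = -53)
N(F) = F²
X = -50 (X = -2 - 48 = -50)
X*N(4) + R = -50*4² - 53 = -50*16 - 53 = -800 - 53 = -853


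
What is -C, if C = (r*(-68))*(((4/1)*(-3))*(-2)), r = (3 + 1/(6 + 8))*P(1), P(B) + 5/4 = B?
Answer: -8772/7 ≈ -1253.1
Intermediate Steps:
P(B) = -5/4 + B
r = -43/56 (r = (3 + 1/(6 + 8))*(-5/4 + 1) = (3 + 1/14)*(-¼) = (43/14)*(-¼) = -43/56 ≈ -0.76786)
C = 8772/7 (C = (-43/56*(-68))*(((4/1)*(-3))*(-2)) = 731*(((4*1)*(-3))*(-2))/14 = 731*((4*(-3))*(-2))/14 = 731*(-12*(-2))/14 = (731/14)*24 = 8772/7 ≈ 1253.1)
-C = -1*8772/7 = -8772/7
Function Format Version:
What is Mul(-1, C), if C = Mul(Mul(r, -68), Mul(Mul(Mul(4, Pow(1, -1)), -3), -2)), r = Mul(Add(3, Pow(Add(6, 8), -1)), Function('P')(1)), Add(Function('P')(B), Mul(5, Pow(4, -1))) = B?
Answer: Rational(-8772, 7) ≈ -1253.1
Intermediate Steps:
Function('P')(B) = Add(Rational(-5, 4), B)
r = Rational(-43, 56) (r = Mul(Add(3, Pow(Add(6, 8), -1)), Add(Rational(-5, 4), 1)) = Mul(Add(3, Pow(14, -1)), Rational(-1, 4)) = Mul(Add(3, Rational(1, 14)), Rational(-1, 4)) = Mul(Rational(43, 14), Rational(-1, 4)) = Rational(-43, 56) ≈ -0.76786)
C = Rational(8772, 7) (C = Mul(Mul(Rational(-43, 56), -68), Mul(Mul(Mul(4, Pow(1, -1)), -3), -2)) = Mul(Rational(731, 14), Mul(Mul(Mul(4, 1), -3), -2)) = Mul(Rational(731, 14), Mul(Mul(4, -3), -2)) = Mul(Rational(731, 14), Mul(-12, -2)) = Mul(Rational(731, 14), 24) = Rational(8772, 7) ≈ 1253.1)
Mul(-1, C) = Mul(-1, Rational(8772, 7)) = Rational(-8772, 7)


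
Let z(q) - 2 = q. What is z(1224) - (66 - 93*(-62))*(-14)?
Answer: 82874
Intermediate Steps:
z(q) = 2 + q
z(1224) - (66 - 93*(-62))*(-14) = (2 + 1224) - (66 - 93*(-62))*(-14) = 1226 - (66 + 5766)*(-14) = 1226 - 5832*(-14) = 1226 - 1*(-81648) = 1226 + 81648 = 82874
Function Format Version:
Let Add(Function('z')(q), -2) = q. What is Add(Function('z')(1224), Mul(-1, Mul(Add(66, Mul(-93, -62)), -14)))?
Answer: 82874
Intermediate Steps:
Function('z')(q) = Add(2, q)
Add(Function('z')(1224), Mul(-1, Mul(Add(66, Mul(-93, -62)), -14))) = Add(Add(2, 1224), Mul(-1, Mul(Add(66, Mul(-93, -62)), -14))) = Add(1226, Mul(-1, Mul(Add(66, 5766), -14))) = Add(1226, Mul(-1, Mul(5832, -14))) = Add(1226, Mul(-1, -81648)) = Add(1226, 81648) = 82874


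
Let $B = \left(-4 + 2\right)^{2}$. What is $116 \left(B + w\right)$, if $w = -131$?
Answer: $-14732$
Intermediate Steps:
$B = 4$ ($B = \left(-2\right)^{2} = 4$)
$116 \left(B + w\right) = 116 \left(4 - 131\right) = 116 \left(-127\right) = -14732$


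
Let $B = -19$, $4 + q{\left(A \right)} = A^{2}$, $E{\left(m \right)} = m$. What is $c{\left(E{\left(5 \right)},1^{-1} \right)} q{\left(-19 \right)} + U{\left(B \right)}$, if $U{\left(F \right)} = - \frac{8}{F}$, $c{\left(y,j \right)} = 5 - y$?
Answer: $\frac{8}{19} \approx 0.42105$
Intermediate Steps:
$q{\left(A \right)} = -4 + A^{2}$
$c{\left(E{\left(5 \right)},1^{-1} \right)} q{\left(-19 \right)} + U{\left(B \right)} = \left(5 - 5\right) \left(-4 + \left(-19\right)^{2}\right) - \frac{8}{-19} = \left(5 - 5\right) \left(-4 + 361\right) - - \frac{8}{19} = 0 \cdot 357 + \frac{8}{19} = 0 + \frac{8}{19} = \frac{8}{19}$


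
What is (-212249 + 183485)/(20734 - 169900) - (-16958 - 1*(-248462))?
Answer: -1918472050/8287 ≈ -2.3150e+5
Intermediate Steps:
(-212249 + 183485)/(20734 - 169900) - (-16958 - 1*(-248462)) = -28764/(-149166) - (-16958 + 248462) = -28764*(-1/149166) - 1*231504 = 1598/8287 - 231504 = -1918472050/8287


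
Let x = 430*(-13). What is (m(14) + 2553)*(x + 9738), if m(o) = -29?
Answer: 10469552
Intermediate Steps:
x = -5590
(m(14) + 2553)*(x + 9738) = (-29 + 2553)*(-5590 + 9738) = 2524*4148 = 10469552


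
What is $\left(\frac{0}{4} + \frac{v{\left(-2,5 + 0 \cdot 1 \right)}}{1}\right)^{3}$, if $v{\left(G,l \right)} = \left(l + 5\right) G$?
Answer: $-8000$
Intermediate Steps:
$v{\left(G,l \right)} = G \left(5 + l\right)$ ($v{\left(G,l \right)} = \left(5 + l\right) G = G \left(5 + l\right)$)
$\left(\frac{0}{4} + \frac{v{\left(-2,5 + 0 \cdot 1 \right)}}{1}\right)^{3} = \left(\frac{0}{4} + \frac{\left(-2\right) \left(5 + \left(5 + 0 \cdot 1\right)\right)}{1}\right)^{3} = \left(0 \cdot \frac{1}{4} + - 2 \left(5 + \left(5 + 0\right)\right) 1\right)^{3} = \left(0 + - 2 \left(5 + 5\right) 1\right)^{3} = \left(0 + \left(-2\right) 10 \cdot 1\right)^{3} = \left(0 - 20\right)^{3} = \left(-20\right)^{3} = -8000$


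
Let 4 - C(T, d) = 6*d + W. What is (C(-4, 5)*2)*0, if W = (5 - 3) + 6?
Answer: 0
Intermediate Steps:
W = 8 (W = 2 + 6 = 8)
C(T, d) = -4 - 6*d (C(T, d) = 4 - (6*d + 8) = 4 - (8 + 6*d) = 4 + (-8 - 6*d) = -4 - 6*d)
(C(-4, 5)*2)*0 = ((-4 - 6*5)*2)*0 = ((-4 - 30)*2)*0 = -34*2*0 = -68*0 = 0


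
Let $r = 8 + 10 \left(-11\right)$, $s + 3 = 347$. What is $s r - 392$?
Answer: $-35480$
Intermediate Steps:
$s = 344$ ($s = -3 + 347 = 344$)
$r = -102$ ($r = 8 - 110 = -102$)
$s r - 392 = 344 \left(-102\right) - 392 = -35088 - 392 = -35480$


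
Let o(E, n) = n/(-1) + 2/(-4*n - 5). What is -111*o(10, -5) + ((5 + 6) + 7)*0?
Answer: -2849/5 ≈ -569.80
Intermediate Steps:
o(E, n) = -n + 2/(-5 - 4*n) (o(E, n) = n*(-1) + 2/(-5 - 4*n) = -n + 2/(-5 - 4*n))
-111*o(10, -5) + ((5 + 6) + 7)*0 = -111*(-2 - 5*(-5) - 4*(-5)²)/(5 + 4*(-5)) + ((5 + 6) + 7)*0 = -111*(-2 + 25 - 4*25)/(5 - 20) + (11 + 7)*0 = -111*(-2 + 25 - 100)/(-15) + 18*0 = -(-37)*(-77)/5 + 0 = -111*77/15 + 0 = -2849/5 + 0 = -2849/5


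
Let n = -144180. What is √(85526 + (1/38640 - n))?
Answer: √21435153216015/9660 ≈ 479.28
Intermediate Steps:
√(85526 + (1/38640 - n)) = √(85526 + (1/38640 - 1*(-144180))) = √(85526 + (1/38640 + 144180)) = √(85526 + 5571115201/38640) = √(8875839841/38640) = √21435153216015/9660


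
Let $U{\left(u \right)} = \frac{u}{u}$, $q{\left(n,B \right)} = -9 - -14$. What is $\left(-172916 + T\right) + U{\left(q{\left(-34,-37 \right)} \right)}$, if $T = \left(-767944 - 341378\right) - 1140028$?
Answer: $-2422265$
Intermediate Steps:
$q{\left(n,B \right)} = 5$ ($q{\left(n,B \right)} = -9 + 14 = 5$)
$U{\left(u \right)} = 1$
$T = -2249350$ ($T = -1109322 - 1140028 = -2249350$)
$\left(-172916 + T\right) + U{\left(q{\left(-34,-37 \right)} \right)} = \left(-172916 - 2249350\right) + 1 = -2422266 + 1 = -2422265$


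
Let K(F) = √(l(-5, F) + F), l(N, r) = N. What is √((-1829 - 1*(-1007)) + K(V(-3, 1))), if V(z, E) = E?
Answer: √(-822 + 2*I) ≈ 0.03488 + 28.671*I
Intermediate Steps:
K(F) = √(-5 + F)
√((-1829 - 1*(-1007)) + K(V(-3, 1))) = √((-1829 - 1*(-1007)) + √(-5 + 1)) = √((-1829 + 1007) + √(-4)) = √(-822 + 2*I)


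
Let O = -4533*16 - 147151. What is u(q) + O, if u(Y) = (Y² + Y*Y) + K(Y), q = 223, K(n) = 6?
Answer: -120215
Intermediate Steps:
O = -219679 (O = -72528 - 147151 = -219679)
u(Y) = 6 + 2*Y² (u(Y) = (Y² + Y*Y) + 6 = (Y² + Y²) + 6 = 2*Y² + 6 = 6 + 2*Y²)
u(q) + O = (6 + 2*223²) - 219679 = (6 + 2*49729) - 219679 = (6 + 99458) - 219679 = 99464 - 219679 = -120215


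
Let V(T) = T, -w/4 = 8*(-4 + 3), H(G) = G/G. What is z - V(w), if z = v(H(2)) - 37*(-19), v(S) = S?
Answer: 672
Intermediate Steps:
H(G) = 1
w = 32 (w = -32*(-4 + 3) = -32*(-1) = -4*(-8) = 32)
z = 704 (z = 1 - 37*(-19) = 1 + 703 = 704)
z - V(w) = 704 - 1*32 = 704 - 32 = 672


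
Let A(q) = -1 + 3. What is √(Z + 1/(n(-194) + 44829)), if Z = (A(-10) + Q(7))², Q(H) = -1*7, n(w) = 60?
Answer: √50375602914/44889 ≈ 5.0000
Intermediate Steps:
Q(H) = -7
A(q) = 2
Z = 25 (Z = (2 - 7)² = (-5)² = 25)
√(Z + 1/(n(-194) + 44829)) = √(25 + 1/(60 + 44829)) = √(25 + 1/44889) = √(1122226/44889) = √50375602914/44889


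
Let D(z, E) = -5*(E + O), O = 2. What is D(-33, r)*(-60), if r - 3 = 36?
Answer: 12300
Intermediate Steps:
r = 39 (r = 3 + 36 = 39)
D(z, E) = -10 - 5*E (D(z, E) = -5*(E + 2) = -5*(2 + E) = -10 - 5*E)
D(-33, r)*(-60) = (-10 - 5*39)*(-60) = (-10 - 195)*(-60) = -205*(-60) = 12300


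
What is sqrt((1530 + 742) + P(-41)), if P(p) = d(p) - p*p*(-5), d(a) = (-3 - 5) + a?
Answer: 2*sqrt(2657) ≈ 103.09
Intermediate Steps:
d(a) = -8 + a
P(p) = -8 + p + 5*p**2 (P(p) = (-8 + p) - p*p*(-5) = (-8 + p) - p**2*(-5) = (-8 + p) - (-5)*p**2 = (-8 + p) + 5*p**2 = -8 + p + 5*p**2)
sqrt((1530 + 742) + P(-41)) = sqrt((1530 + 742) + (-8 - 41 + 5*(-41)**2)) = sqrt(2272 + (-8 - 41 + 5*1681)) = sqrt(2272 + (-8 - 41 + 8405)) = sqrt(2272 + 8356) = sqrt(10628) = 2*sqrt(2657)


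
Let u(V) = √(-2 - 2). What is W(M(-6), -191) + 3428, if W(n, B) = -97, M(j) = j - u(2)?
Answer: 3331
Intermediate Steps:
u(V) = 2*I (u(V) = √(-4) = 2*I)
M(j) = j - 2*I
W(M(-6), -191) + 3428 = -97 + 3428 = 3331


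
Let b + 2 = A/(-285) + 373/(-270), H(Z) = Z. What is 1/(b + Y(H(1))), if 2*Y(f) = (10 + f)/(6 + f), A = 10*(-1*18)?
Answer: -17955/35267 ≈ -0.50912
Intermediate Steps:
A = -180 (A = 10*(-18) = -180)
Y(f) = (10 + f)/(2*(6 + f)) (Y(f) = ((10 + f)/(6 + f))/2 = (10 + f)/(2*(6 + f)))
b = -14107/5130 (b = -2 + (-180/(-285) + 373/(-270)) = -2 + (-180*(-1/285) + 373*(-1/270)) = -2 + (12/19 - 373/270) = -2 - 3847/5130 = -14107/5130 ≈ -2.7499)
1/(b + Y(H(1))) = 1/(-14107/5130 + (10 + 1)/(2*(6 + 1))) = 1/(-14107/5130 + (½)*11/7) = 1/(-14107/5130 + (½)*(⅐)*11) = 1/(-14107/5130 + 11/14) = 1/(-35267/17955) = -17955/35267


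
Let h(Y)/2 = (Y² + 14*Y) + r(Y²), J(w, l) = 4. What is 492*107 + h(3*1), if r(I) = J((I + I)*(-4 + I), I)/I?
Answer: 474722/9 ≈ 52747.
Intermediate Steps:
r(I) = 4/I
h(Y) = 2*Y² + 8/Y² + 28*Y (h(Y) = 2*((Y² + 14*Y) + 4/(Y²)) = 2*((Y² + 14*Y) + 4/Y²) = 2*(Y² + 4/Y² + 14*Y) = 2*Y² + 8/Y² + 28*Y)
492*107 + h(3*1) = 492*107 + 2*(4 + (3*1)³*(14 + 3*1))/(3*1)² = 52644 + 2*(4 + 3³*(14 + 3))/3² = 52644 + 2*(⅑)*(4 + 27*17) = 52644 + 2*(⅑)*(4 + 459) = 52644 + 2*(⅑)*463 = 52644 + 926/9 = 474722/9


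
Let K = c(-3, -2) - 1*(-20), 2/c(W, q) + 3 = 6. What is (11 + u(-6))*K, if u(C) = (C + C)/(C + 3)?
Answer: 310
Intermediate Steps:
u(C) = 2*C/(3 + C) (u(C) = (2*C)/(3 + C) = 2*C/(3 + C))
c(W, q) = ⅔ (c(W, q) = 2/(-3 + 6) = 2/3 = 2*(⅓) = ⅔)
K = 62/3 (K = ⅔ - 1*(-20) = ⅔ + 20 = 62/3 ≈ 20.667)
(11 + u(-6))*K = (11 + 2*(-6)/(3 - 6))*(62/3) = (11 + 2*(-6)/(-3))*(62/3) = (11 + 2*(-6)*(-⅓))*(62/3) = (11 + 4)*(62/3) = 15*(62/3) = 310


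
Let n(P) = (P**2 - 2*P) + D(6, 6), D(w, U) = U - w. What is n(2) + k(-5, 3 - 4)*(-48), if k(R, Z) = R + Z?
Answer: 288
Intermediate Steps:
n(P) = P**2 - 2*P (n(P) = (P**2 - 2*P) + (6 - 1*6) = (P**2 - 2*P) + (6 - 6) = (P**2 - 2*P) + 0 = P**2 - 2*P)
n(2) + k(-5, 3 - 4)*(-48) = 2*(-2 + 2) + (-5 + (3 - 4))*(-48) = 2*0 + (-5 - 1)*(-48) = 0 - 6*(-48) = 0 + 288 = 288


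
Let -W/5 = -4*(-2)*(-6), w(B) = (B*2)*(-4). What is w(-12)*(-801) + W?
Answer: -76656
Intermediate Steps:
w(B) = -8*B (w(B) = (2*B)*(-4) = -8*B)
W = 240 (W = -5*(-4*(-2))*(-6) = -40*(-6) = -5*(-48) = 240)
w(-12)*(-801) + W = -8*(-12)*(-801) + 240 = 96*(-801) + 240 = -76896 + 240 = -76656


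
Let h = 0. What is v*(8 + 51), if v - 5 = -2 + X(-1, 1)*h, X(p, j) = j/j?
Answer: 177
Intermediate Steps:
X(p, j) = 1
v = 3 (v = 5 + (-2 + 1*0) = 5 + (-2 + 0) = 5 - 2 = 3)
v*(8 + 51) = 3*(8 + 51) = 3*59 = 177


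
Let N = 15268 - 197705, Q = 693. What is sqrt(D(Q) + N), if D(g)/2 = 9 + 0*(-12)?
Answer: I*sqrt(182419) ≈ 427.11*I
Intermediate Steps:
D(g) = 18 (D(g) = 2*(9 + 0*(-12)) = 2*(9 + 0) = 2*9 = 18)
N = -182437
sqrt(D(Q) + N) = sqrt(18 - 182437) = sqrt(-182419) = I*sqrt(182419)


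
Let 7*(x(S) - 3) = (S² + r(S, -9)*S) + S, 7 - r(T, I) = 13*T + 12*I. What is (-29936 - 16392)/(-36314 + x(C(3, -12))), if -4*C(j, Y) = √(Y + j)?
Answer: 1318822326304/1033640376865 - 451420032*I/1033640376865 ≈ 1.2759 - 0.00043673*I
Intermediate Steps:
C(j, Y) = -√(Y + j)/4
r(T, I) = 7 - 13*T - 12*I (r(T, I) = 7 - (13*T + 12*I) = 7 - (12*I + 13*T) = 7 + (-13*T - 12*I) = 7 - 13*T - 12*I)
x(S) = 3 + S/7 + S²/7 + S*(115 - 13*S)/7 (x(S) = 3 + ((S² + (7 - 13*S - 12*(-9))*S) + S)/7 = 3 + ((S² + (7 - 13*S + 108)*S) + S)/7 = 3 + ((S² + (115 - 13*S)*S) + S)/7 = 3 + ((S² + S*(115 - 13*S)) + S)/7 = 3 + (S + S² + S*(115 - 13*S))/7 = 3 + (S/7 + S²/7 + S*(115 - 13*S)/7) = 3 + S/7 + S²/7 + S*(115 - 13*S)/7)
(-29936 - 16392)/(-36314 + x(C(3, -12))) = (-29936 - 16392)/(-36314 + (3 - 12*(-√(-12 + 3)/4)²/7 + 116*(-√(-12 + 3)/4)/7)) = -46328/(-36314 + (3 - 12*(-3*I/4)²/7 + 116*(-3*I/4)/7)) = -46328/(-36314 + (3 - 12/7*(-9/16) - 87*I/7)) = -46328/(-36314 + (3 + 27/28 - 87*I/7)) = -46328/(-36314 + (111/28 - 87*I/7)) = -46328*784*(-1016681/28 + 87*I/7)/1033640376865 = -36321152*(-1016681/28 + 87*I/7)/1033640376865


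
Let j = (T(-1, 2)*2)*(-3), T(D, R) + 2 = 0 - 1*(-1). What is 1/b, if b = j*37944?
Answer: 1/227664 ≈ 4.3924e-6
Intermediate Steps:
T(D, R) = -1 (T(D, R) = -2 + (0 - 1*(-1)) = -2 + (0 + 1) = -2 + 1 = -1)
j = 6 (j = -1*2*(-3) = -2*(-3) = 6)
b = 227664 (b = 6*37944 = 227664)
1/b = 1/227664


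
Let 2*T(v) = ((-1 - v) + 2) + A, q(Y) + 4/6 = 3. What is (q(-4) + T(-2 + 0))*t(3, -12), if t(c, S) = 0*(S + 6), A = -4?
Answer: 0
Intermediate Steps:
q(Y) = 7/3 (q(Y) = -⅔ + 3 = 7/3)
T(v) = -3/2 - v/2 (T(v) = (((-1 - v) + 2) - 4)/2 = ((1 - v) - 4)/2 = (-3 - v)/2 = -3/2 - v/2)
t(c, S) = 0 (t(c, S) = 0*(6 + S) = 0)
(q(-4) + T(-2 + 0))*t(3, -12) = (7/3 + (-3/2 - (-2 + 0)/2))*0 = (7/3 + (-3/2 - ½*(-2)))*0 = (7/3 + (-3/2 + 1))*0 = (7/3 - ½)*0 = (11/6)*0 = 0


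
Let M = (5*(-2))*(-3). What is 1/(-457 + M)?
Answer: -1/427 ≈ -0.0023419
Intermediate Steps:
M = 30 (M = -10*(-3) = 30)
1/(-457 + M) = 1/(-457 + 30) = 1/(-427) = -1/427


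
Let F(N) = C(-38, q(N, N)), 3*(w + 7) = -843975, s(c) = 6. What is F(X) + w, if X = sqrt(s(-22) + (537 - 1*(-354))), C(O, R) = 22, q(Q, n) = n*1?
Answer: -281310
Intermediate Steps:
q(Q, n) = n
w = -281332 (w = -7 + (1/3)*(-843975) = -7 - 281325 = -281332)
X = sqrt(897) (X = sqrt(6 + (537 - 1*(-354))) = sqrt(6 + (537 + 354)) = sqrt(6 + 891) = sqrt(897) ≈ 29.950)
F(N) = 22
F(X) + w = 22 - 281332 = -281310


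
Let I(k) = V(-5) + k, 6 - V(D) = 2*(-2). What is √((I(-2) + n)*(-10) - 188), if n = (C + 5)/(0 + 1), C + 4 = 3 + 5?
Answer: I*√358 ≈ 18.921*I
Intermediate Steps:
V(D) = 10 (V(D) = 6 - 2*(-2) = 6 - 1*(-4) = 6 + 4 = 10)
C = 4 (C = -4 + (3 + 5) = -4 + 8 = 4)
I(k) = 10 + k
n = 9 (n = (4 + 5)/(0 + 1) = 9/1 = 9*1 = 9)
√((I(-2) + n)*(-10) - 188) = √(((10 - 2) + 9)*(-10) - 188) = √((8 + 9)*(-10) - 188) = √(17*(-10) - 188) = √(-170 - 188) = √(-358) = I*√358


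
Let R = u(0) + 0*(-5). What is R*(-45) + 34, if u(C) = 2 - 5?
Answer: 169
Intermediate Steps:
u(C) = -3
R = -3 (R = -3 + 0*(-5) = -3 + 0 = -3)
R*(-45) + 34 = -3*(-45) + 34 = 135 + 34 = 169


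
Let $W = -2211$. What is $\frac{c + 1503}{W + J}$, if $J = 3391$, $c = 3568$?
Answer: $\frac{5071}{1180} \approx 4.2975$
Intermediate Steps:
$\frac{c + 1503}{W + J} = \frac{3568 + 1503}{-2211 + 3391} = \frac{5071}{1180}$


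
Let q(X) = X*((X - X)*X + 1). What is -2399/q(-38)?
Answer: 2399/38 ≈ 63.132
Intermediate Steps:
q(X) = X (q(X) = X*(0*X + 1) = X*(0 + 1) = X*1 = X)
-2399/q(-38) = -2399/(-38) = -2399*(-1/38) = 2399/38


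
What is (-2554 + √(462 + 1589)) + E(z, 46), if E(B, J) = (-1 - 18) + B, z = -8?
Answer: -2581 + √2051 ≈ -2535.7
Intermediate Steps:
E(B, J) = -19 + B
(-2554 + √(462 + 1589)) + E(z, 46) = (-2554 + √(462 + 1589)) + (-19 - 8) = (-2554 + √2051) - 27 = -2581 + √2051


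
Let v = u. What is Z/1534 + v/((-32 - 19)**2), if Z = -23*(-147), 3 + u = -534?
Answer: 2656741/1329978 ≈ 1.9976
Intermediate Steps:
u = -537 (u = -3 - 534 = -537)
v = -537
Z = 3381
Z/1534 + v/((-32 - 19)**2) = 3381/1534 - 537/(-32 - 19)**2 = 3381*(1/1534) - 537/((-51)**2) = 3381/1534 - 537/2601 = 3381/1534 - 537*1/2601 = 3381/1534 - 179/867 = 2656741/1329978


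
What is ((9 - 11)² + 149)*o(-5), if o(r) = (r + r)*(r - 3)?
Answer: 12240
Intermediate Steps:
o(r) = 2*r*(-3 + r) (o(r) = (2*r)*(-3 + r) = 2*r*(-3 + r))
((9 - 11)² + 149)*o(-5) = ((9 - 11)² + 149)*(2*(-5)*(-3 - 5)) = ((-2)² + 149)*(2*(-5)*(-8)) = (4 + 149)*80 = 153*80 = 12240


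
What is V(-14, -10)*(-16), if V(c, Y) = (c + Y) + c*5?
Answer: 1504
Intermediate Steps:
V(c, Y) = Y + 6*c (V(c, Y) = (Y + c) + 5*c = Y + 6*c)
V(-14, -10)*(-16) = (-10 + 6*(-14))*(-16) = (-10 - 84)*(-16) = -94*(-16) = 1504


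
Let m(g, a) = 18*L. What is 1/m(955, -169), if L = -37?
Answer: -1/666 ≈ -0.0015015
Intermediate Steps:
m(g, a) = -666 (m(g, a) = 18*(-37) = -666)
1/m(955, -169) = 1/(-666) = -1/666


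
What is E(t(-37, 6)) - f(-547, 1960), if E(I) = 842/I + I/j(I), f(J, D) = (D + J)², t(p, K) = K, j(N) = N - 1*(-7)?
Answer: -77860700/39 ≈ -1.9964e+6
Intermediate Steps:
j(N) = 7 + N (j(N) = N + 7 = 7 + N)
E(I) = 842/I + I/(7 + I)
E(t(-37, 6)) - f(-547, 1960) = (842/6 + 6/(7 + 6)) - (1960 - 547)² = (842*(⅙) + 6/13) - 1*1413² = (421/3 + 6*(1/13)) - 1*1996569 = (421/3 + 6/13) - 1996569 = 5491/39 - 1996569 = -77860700/39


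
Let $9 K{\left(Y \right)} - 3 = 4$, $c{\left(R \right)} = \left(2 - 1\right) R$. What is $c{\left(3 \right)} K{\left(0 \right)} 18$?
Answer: $42$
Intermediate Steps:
$c{\left(R \right)} = R$ ($c{\left(R \right)} = 1 R = R$)
$K{\left(Y \right)} = \frac{7}{9}$ ($K{\left(Y \right)} = \frac{1}{3} + \frac{1}{9} \cdot 4 = \frac{1}{3} + \frac{4}{9} = \frac{7}{9}$)
$c{\left(3 \right)} K{\left(0 \right)} 18 = 3 \cdot \frac{7}{9} \cdot 18 = \frac{7}{3} \cdot 18 = 42$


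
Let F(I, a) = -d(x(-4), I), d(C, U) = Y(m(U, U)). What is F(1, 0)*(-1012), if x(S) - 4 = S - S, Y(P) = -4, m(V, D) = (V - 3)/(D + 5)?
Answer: -4048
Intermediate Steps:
m(V, D) = (-3 + V)/(5 + D)
x(S) = 4 (x(S) = 4 + (S - S) = 4 + 0 = 4)
d(C, U) = -4
F(I, a) = 4 (F(I, a) = -1*(-4) = 4)
F(1, 0)*(-1012) = 4*(-1012) = -4048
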